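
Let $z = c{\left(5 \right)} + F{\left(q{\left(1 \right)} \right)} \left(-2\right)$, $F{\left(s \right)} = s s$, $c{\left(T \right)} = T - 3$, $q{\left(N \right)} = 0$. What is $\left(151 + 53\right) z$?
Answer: $408$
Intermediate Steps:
$c{\left(T \right)} = -3 + T$ ($c{\left(T \right)} = T - 3 = -3 + T$)
$F{\left(s \right)} = s^{2}$
$z = 2$ ($z = \left(-3 + 5\right) + 0^{2} \left(-2\right) = 2 + 0 \left(-2\right) = 2 + 0 = 2$)
$\left(151 + 53\right) z = \left(151 + 53\right) 2 = 204 \cdot 2 = 408$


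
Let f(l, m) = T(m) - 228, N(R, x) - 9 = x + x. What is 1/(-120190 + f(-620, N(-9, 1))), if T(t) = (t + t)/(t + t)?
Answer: -1/120417 ≈ -8.3045e-6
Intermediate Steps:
N(R, x) = 9 + 2*x (N(R, x) = 9 + (x + x) = 9 + 2*x)
T(t) = 1 (T(t) = (2*t)/((2*t)) = (2*t)*(1/(2*t)) = 1)
f(l, m) = -227 (f(l, m) = 1 - 228 = -227)
1/(-120190 + f(-620, N(-9, 1))) = 1/(-120190 - 227) = 1/(-120417) = -1/120417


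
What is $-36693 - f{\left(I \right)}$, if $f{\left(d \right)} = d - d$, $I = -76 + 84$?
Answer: $-36693$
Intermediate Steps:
$I = 8$
$f{\left(d \right)} = 0$
$-36693 - f{\left(I \right)} = -36693 - 0 = -36693 + 0 = -36693$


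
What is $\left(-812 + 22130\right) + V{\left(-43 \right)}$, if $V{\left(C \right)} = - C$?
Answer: $21361$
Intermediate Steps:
$\left(-812 + 22130\right) + V{\left(-43 \right)} = \left(-812 + 22130\right) - -43 = 21318 + 43 = 21361$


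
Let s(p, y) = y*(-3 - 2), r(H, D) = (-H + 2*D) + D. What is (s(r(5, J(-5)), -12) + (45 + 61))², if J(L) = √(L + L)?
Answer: 27556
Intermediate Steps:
J(L) = √2*√L (J(L) = √(2*L) = √2*√L)
r(H, D) = -H + 3*D
s(p, y) = -5*y (s(p, y) = y*(-5) = -5*y)
(s(r(5, J(-5)), -12) + (45 + 61))² = (-5*(-12) + (45 + 61))² = (60 + 106)² = 166² = 27556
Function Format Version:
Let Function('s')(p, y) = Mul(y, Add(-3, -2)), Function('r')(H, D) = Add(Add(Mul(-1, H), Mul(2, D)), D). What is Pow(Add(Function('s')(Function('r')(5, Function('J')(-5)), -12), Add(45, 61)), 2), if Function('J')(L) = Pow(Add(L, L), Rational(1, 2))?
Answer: 27556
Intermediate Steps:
Function('J')(L) = Mul(Pow(2, Rational(1, 2)), Pow(L, Rational(1, 2))) (Function('J')(L) = Pow(Mul(2, L), Rational(1, 2)) = Mul(Pow(2, Rational(1, 2)), Pow(L, Rational(1, 2))))
Function('r')(H, D) = Add(Mul(-1, H), Mul(3, D))
Function('s')(p, y) = Mul(-5, y) (Function('s')(p, y) = Mul(y, -5) = Mul(-5, y))
Pow(Add(Function('s')(Function('r')(5, Function('J')(-5)), -12), Add(45, 61)), 2) = Pow(Add(Mul(-5, -12), Add(45, 61)), 2) = Pow(Add(60, 106), 2) = Pow(166, 2) = 27556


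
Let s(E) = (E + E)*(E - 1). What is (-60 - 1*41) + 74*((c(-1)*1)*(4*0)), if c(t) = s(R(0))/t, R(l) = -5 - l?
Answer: -101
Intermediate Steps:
s(E) = 2*E*(-1 + E) (s(E) = (2*E)*(-1 + E) = 2*E*(-1 + E))
c(t) = 60/t (c(t) = (2*(-5 - 1*0)*(-1 + (-5 - 1*0)))/t = (2*(-5 + 0)*(-1 + (-5 + 0)))/t = (2*(-5)*(-1 - 5))/t = (2*(-5)*(-6))/t = 60/t)
(-60 - 1*41) + 74*((c(-1)*1)*(4*0)) = (-60 - 1*41) + 74*(((60/(-1))*1)*(4*0)) = (-60 - 41) + 74*(((60*(-1))*1)*0) = -101 + 74*(-60*1*0) = -101 + 74*(-60*0) = -101 + 74*0 = -101 + 0 = -101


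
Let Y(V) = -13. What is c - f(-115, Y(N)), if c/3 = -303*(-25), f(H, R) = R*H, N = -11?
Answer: 21230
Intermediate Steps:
f(H, R) = H*R
c = 22725 (c = 3*(-303*(-25)) = 3*7575 = 22725)
c - f(-115, Y(N)) = 22725 - (-115)*(-13) = 22725 - 1*1495 = 22725 - 1495 = 21230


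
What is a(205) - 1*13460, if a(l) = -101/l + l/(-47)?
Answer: -129733872/9635 ≈ -13465.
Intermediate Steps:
a(l) = -101/l - l/47 (a(l) = -101/l + l*(-1/47) = -101/l - l/47)
a(205) - 1*13460 = (-101/205 - 1/47*205) - 1*13460 = (-101*1/205 - 205/47) - 13460 = (-101/205 - 205/47) - 13460 = -46772/9635 - 13460 = -129733872/9635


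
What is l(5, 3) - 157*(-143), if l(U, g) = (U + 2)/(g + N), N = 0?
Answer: 67360/3 ≈ 22453.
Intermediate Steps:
l(U, g) = (2 + U)/g (l(U, g) = (U + 2)/(g + 0) = (2 + U)/g)
l(5, 3) - 157*(-143) = (2 + 5)/3 - 157*(-143) = (⅓)*7 + 22451 = 7/3 + 22451 = 67360/3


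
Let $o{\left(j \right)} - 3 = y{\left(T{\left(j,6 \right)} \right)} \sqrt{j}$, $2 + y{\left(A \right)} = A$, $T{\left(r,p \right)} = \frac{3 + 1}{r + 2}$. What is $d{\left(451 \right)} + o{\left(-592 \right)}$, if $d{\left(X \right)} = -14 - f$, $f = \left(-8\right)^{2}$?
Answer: $-75 - \frac{2368 i \sqrt{37}}{295} \approx -75.0 - 48.827 i$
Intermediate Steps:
$f = 64$
$T{\left(r,p \right)} = \frac{4}{2 + r}$
$y{\left(A \right)} = -2 + A$
$d{\left(X \right)} = -78$ ($d{\left(X \right)} = -14 - 64 = -78$)
$o{\left(j \right)} = 3 + \sqrt{j} \left(-2 + \frac{4}{2 + j}\right)$ ($o{\left(j \right)} = 3 + \left(-2 + \frac{4}{2 + j}\right) \sqrt{j} = 3 + \sqrt{j} \left(-2 + \frac{4}{2 + j}\right)$)
$d{\left(451 \right)} + o{\left(-592 \right)} = -78 + \frac{6 - 2 \left(-592\right)^{\frac{3}{2}} + 3 \left(-592\right)}{2 - 592} = -78 + \frac{6 - 2 \left(- 2368 i \sqrt{37}\right) - 1776}{-590} = -78 - \frac{6 + 4736 i \sqrt{37} - 1776}{590} = -78 - \frac{-1770 + 4736 i \sqrt{37}}{590} = -78 + \left(3 - \frac{2368 i \sqrt{37}}{295}\right) = -75 - \frac{2368 i \sqrt{37}}{295}$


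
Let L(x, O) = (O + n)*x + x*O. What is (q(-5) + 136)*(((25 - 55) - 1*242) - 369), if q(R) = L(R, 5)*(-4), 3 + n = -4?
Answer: -125636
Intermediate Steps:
n = -7 (n = -3 - 4 = -7)
L(x, O) = O*x + x*(-7 + O) (L(x, O) = (O - 7)*x + x*O = (-7 + O)*x + O*x = x*(-7 + O) + O*x = O*x + x*(-7 + O))
q(R) = -12*R (q(R) = (R*(-7 + 2*5))*(-4) = (R*(-7 + 10))*(-4) = (R*3)*(-4) = (3*R)*(-4) = -12*R)
(q(-5) + 136)*(((25 - 55) - 1*242) - 369) = (-12*(-5) + 136)*(((25 - 55) - 1*242) - 369) = (60 + 136)*((-30 - 242) - 369) = 196*(-272 - 369) = 196*(-641) = -125636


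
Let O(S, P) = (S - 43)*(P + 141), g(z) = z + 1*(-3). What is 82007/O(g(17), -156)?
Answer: 82007/435 ≈ 188.52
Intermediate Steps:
g(z) = -3 + z (g(z) = z - 3 = -3 + z)
O(S, P) = (-43 + S)*(141 + P)
82007/O(g(17), -156) = 82007/(-6063 - 43*(-156) + 141*(-3 + 17) - 156*(-3 + 17)) = 82007/(-6063 + 6708 + 141*14 - 156*14) = 82007/(-6063 + 6708 + 1974 - 2184) = 82007/435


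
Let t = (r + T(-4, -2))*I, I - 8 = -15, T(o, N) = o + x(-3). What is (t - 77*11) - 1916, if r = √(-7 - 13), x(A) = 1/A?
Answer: -8198/3 - 14*I*√5 ≈ -2732.7 - 31.305*I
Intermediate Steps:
T(o, N) = -⅓ + o (T(o, N) = o + 1/(-3) = o - ⅓ = -⅓ + o)
I = -7 (I = 8 - 15 = -7)
r = 2*I*√5 (r = √(-20) = 2*I*√5 ≈ 4.4721*I)
t = 91/3 - 14*I*√5 (t = (2*I*√5 + (-⅓ - 4))*(-7) = (2*I*√5 - 13/3)*(-7) = (-13/3 + 2*I*√5)*(-7) = 91/3 - 14*I*√5 ≈ 30.333 - 31.305*I)
(t - 77*11) - 1916 = ((91/3 - 14*I*√5) - 77*11) - 1916 = ((91/3 - 14*I*√5) - 847) - 1916 = (-2450/3 - 14*I*√5) - 1916 = -8198/3 - 14*I*√5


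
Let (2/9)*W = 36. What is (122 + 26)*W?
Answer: 23976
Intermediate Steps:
W = 162 (W = (9/2)*36 = 162)
(122 + 26)*W = (122 + 26)*162 = 148*162 = 23976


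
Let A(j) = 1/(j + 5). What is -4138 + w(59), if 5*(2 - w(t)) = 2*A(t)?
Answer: -661761/160 ≈ -4136.0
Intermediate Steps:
A(j) = 1/(5 + j)
w(t) = 2 - 2/(5*(5 + t))
-4138 + w(59) = -4138 + 2*(24 + 5*59)/(5*(5 + 59)) = -4138 + (⅖)*(24 + 295)/64 = -4138 + (⅖)*(1/64)*319 = -4138 + 319/160 = -661761/160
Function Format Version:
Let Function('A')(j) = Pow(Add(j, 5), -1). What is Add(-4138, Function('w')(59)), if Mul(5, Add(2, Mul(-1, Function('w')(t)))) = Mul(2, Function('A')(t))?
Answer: Rational(-661761, 160) ≈ -4136.0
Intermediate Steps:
Function('A')(j) = Pow(Add(5, j), -1)
Function('w')(t) = Add(2, Mul(Rational(-2, 5), Pow(Add(5, t), -1))) (Function('w')(t) = Add(2, Mul(Rational(-1, 5), Mul(2, Pow(Add(5, t), -1)))) = Add(2, Mul(Rational(-2, 5), Pow(Add(5, t), -1))))
Add(-4138, Function('w')(59)) = Add(-4138, Mul(Rational(2, 5), Pow(Add(5, 59), -1), Add(24, Mul(5, 59)))) = Add(-4138, Mul(Rational(2, 5), Pow(64, -1), Add(24, 295))) = Add(-4138, Mul(Rational(2, 5), Rational(1, 64), 319)) = Add(-4138, Rational(319, 160)) = Rational(-661761, 160)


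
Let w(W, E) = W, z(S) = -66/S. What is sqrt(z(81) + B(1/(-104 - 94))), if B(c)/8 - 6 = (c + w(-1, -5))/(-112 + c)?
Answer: sqrt(1882593243942)/199593 ≈ 6.8744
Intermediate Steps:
B(c) = 48 + 8*(-1 + c)/(-112 + c) (B(c) = 48 + 8*((c - 1)/(-112 + c)) = 48 + 8*((-1 + c)/(-112 + c)) = 48 + 8*(-1 + c)/(-112 + c))
sqrt(z(81) + B(1/(-104 - 94))) = sqrt(-66/81 + 8*(-673 + 7/(-104 - 94))/(-112 + 1/(-104 - 94))) = sqrt(-66*1/81 + 8*(-673 + 7/(-198))/(-112 + 1/(-198))) = sqrt(-22/27 + 8*(-673 + 7*(-1/198))/(-112 - 1/198)) = sqrt(-22/27 + 8*(-673 - 7/198)/(-22177/198)) = sqrt(-22/27 + 8*(-198/22177)*(-133261/198)) = sqrt(-22/27 + 1066088/22177) = sqrt(28296482/598779) = sqrt(1882593243942)/199593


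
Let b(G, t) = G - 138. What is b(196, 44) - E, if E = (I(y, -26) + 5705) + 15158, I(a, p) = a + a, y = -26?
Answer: -20753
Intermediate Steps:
b(G, t) = -138 + G
I(a, p) = 2*a
E = 20811 (E = (2*(-26) + 5705) + 15158 = (-52 + 5705) + 15158 = 5653 + 15158 = 20811)
b(196, 44) - E = (-138 + 196) - 1*20811 = 58 - 20811 = -20753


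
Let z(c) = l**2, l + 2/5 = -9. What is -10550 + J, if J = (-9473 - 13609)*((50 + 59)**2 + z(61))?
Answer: -6907182938/25 ≈ -2.7629e+8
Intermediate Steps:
l = -47/5 (l = -2/5 - 9 = -47/5 ≈ -9.4000)
z(c) = 2209/25 (z(c) = (-47/5)**2 = 2209/25)
J = -6906919188/25 (J = (-9473 - 13609)*((50 + 59)**2 + 2209/25) = -23082*(109**2 + 2209/25) = -23082*(11881 + 2209/25) = -23082*299234/25 = -6906919188/25 ≈ -2.7628e+8)
-10550 + J = -10550 - 6906919188/25 = -6907182938/25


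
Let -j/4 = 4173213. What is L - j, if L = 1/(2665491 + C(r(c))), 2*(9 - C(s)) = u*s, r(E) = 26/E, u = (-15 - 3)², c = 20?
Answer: 222456407456849/13326447 ≈ 1.6693e+7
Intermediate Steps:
j = -16692852 (j = -4*4173213 = -16692852)
u = 324 (u = (-18)² = 324)
C(s) = 9 - 162*s
L = 5/13326447 (L = 1/(2665491 + (9 - 4212/20)) = 1/(2665491 + (9 - 162*13/10)) = 1/(2665491 + (9 - 1053/5)) = 1/(2665491 - 1008/5) = 1/(13326447/5) = 5/13326447 ≈ 3.7519e-7)
L - j = 5/13326447 - 1*(-16692852) = 5/13326447 + 16692852 = 222456407456849/13326447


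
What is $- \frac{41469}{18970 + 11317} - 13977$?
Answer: $- \frac{423362868}{30287} \approx -13978.0$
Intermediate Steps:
$- \frac{41469}{18970 + 11317} - 13977 = - \frac{41469}{30287} - 13977 = - \frac{423362868}{30287}$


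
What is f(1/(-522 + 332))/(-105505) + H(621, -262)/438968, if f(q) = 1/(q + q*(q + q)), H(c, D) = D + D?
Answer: 68165453/108836299274 ≈ 0.00062631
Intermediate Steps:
H(c, D) = 2*D
f(q) = 1/(q + 2*q**2) (f(q) = 1/(q + q*(2*q)) = 1/(q + 2*q**2))
f(1/(-522 + 332))/(-105505) + H(621, -262)/438968 = (1/((1/(-522 + 332))*(1 + 2/(-522 + 332))))/(-105505) + (2*(-262))/438968 = (1/((1/(-190))*(1 + 2/(-190))))*(-1/105505) - 524*1/438968 = (1/((-1/190)*(1 + 2*(-1/190))))*(-1/105505) - 131/109742 = -190/(1 - 1/95)*(-1/105505) - 131/109742 = -190/94/95*(-1/105505) - 131/109742 = -190*95/94*(-1/105505) - 131/109742 = -9025/47*(-1/105505) - 131/109742 = 1805/991747 - 131/109742 = 68165453/108836299274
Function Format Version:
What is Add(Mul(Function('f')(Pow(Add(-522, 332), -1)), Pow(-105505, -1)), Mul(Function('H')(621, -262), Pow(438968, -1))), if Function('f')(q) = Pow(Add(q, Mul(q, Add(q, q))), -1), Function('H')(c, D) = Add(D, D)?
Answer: Rational(68165453, 108836299274) ≈ 0.00062631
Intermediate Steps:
Function('H')(c, D) = Mul(2, D)
Function('f')(q) = Pow(Add(q, Mul(2, Pow(q, 2))), -1) (Function('f')(q) = Pow(Add(q, Mul(q, Mul(2, q))), -1) = Pow(Add(q, Mul(2, Pow(q, 2))), -1))
Add(Mul(Function('f')(Pow(Add(-522, 332), -1)), Pow(-105505, -1)), Mul(Function('H')(621, -262), Pow(438968, -1))) = Add(Mul(Mul(Pow(Pow(Add(-522, 332), -1), -1), Pow(Add(1, Mul(2, Pow(Add(-522, 332), -1))), -1)), Pow(-105505, -1)), Mul(Mul(2, -262), Pow(438968, -1))) = Add(Mul(Mul(Pow(Pow(-190, -1), -1), Pow(Add(1, Mul(2, Pow(-190, -1))), -1)), Rational(-1, 105505)), Mul(-524, Rational(1, 438968))) = Add(Mul(Mul(Pow(Rational(-1, 190), -1), Pow(Add(1, Mul(2, Rational(-1, 190))), -1)), Rational(-1, 105505)), Rational(-131, 109742)) = Add(Mul(Mul(-190, Pow(Add(1, Rational(-1, 95)), -1)), Rational(-1, 105505)), Rational(-131, 109742)) = Add(Mul(Mul(-190, Pow(Rational(94, 95), -1)), Rational(-1, 105505)), Rational(-131, 109742)) = Add(Mul(Mul(-190, Rational(95, 94)), Rational(-1, 105505)), Rational(-131, 109742)) = Add(Mul(Rational(-9025, 47), Rational(-1, 105505)), Rational(-131, 109742)) = Add(Rational(1805, 991747), Rational(-131, 109742)) = Rational(68165453, 108836299274)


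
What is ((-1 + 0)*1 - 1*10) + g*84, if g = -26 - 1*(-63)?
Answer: 3097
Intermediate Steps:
g = 37 (g = -26 + 63 = 37)
((-1 + 0)*1 - 1*10) + g*84 = ((-1 + 0)*1 - 1*10) + 37*84 = (-1*1 - 10) + 3108 = (-1 - 10) + 3108 = -11 + 3108 = 3097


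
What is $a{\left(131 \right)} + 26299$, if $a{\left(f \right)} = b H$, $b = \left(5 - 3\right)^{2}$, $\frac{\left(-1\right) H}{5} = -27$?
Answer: $26839$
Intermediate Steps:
$H = 135$ ($H = \left(-5\right) \left(-27\right) = 135$)
$b = 4$ ($b = 2^{2} = 4$)
$a{\left(f \right)} = 540$ ($a{\left(f \right)} = 4 \cdot 135 = 540$)
$a{\left(131 \right)} + 26299 = 540 + 26299 = 26839$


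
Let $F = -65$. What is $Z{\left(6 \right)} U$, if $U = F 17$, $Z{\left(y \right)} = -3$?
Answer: $3315$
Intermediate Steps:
$U = -1105$ ($U = \left(-65\right) 17 = -1105$)
$Z{\left(6 \right)} U = \left(-3\right) \left(-1105\right) = 3315$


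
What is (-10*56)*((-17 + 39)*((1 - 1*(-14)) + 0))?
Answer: -184800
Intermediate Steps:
(-10*56)*((-17 + 39)*((1 - 1*(-14)) + 0)) = -12320*((1 + 14) + 0) = -12320*(15 + 0) = -12320*15 = -560*330 = -184800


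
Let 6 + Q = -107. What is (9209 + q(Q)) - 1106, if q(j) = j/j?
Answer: 8104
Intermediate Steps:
Q = -113 (Q = -6 - 107 = -113)
q(j) = 1
(9209 + q(Q)) - 1106 = (9209 + 1) - 1106 = 9210 - 1106 = 8104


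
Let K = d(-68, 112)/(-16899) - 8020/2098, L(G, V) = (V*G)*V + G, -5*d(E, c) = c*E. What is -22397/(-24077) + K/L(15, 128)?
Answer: 487895284233502807/524501308537417125 ≈ 0.93021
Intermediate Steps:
d(E, c) = -E*c/5 (d(E, c) = -c*E/5 = -E*c/5)
L(G, V) = G + G*V² (L(G, V) = (G*V)*V + G = G*V² + G = G + G*V²)
K = -346814134/88635255 (K = -⅕*(-68)*112/(-16899) - 8020/2098 = (7616/5)*(-1/16899) - 8020*1/2098 = -7616/84495 - 4010/1049 = -346814134/88635255 ≈ -3.9128)
-22397/(-24077) + K/L(15, 128) = -22397/(-24077) - 346814134*1/(15*(1 + 128²))/88635255 = -22397*(-1/24077) - 346814134*1/(15*(1 + 16384))/88635255 = 22397/24077 - 346814134/(88635255*(15*16385)) = 22397/24077 - 346814134/88635255/245775 = 22397/24077 - 346814134/88635255*1/245775 = 22397/24077 - 346814134/21784329797625 = 487895284233502807/524501308537417125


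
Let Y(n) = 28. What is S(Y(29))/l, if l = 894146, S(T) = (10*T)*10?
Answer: 1400/447073 ≈ 0.0031315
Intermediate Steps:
S(T) = 100*T
S(Y(29))/l = (100*28)/894146 = 2800*(1/894146) = 1400/447073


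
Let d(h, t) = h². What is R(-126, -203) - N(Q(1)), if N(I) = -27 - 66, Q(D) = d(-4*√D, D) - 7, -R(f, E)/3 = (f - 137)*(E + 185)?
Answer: -14109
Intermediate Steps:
R(f, E) = -3*(-137 + f)*(185 + E) (R(f, E) = -3*(f - 137)*(E + 185) = -3*(-137 + f)*(185 + E))
Q(D) = -7 + 16*D (Q(D) = (-4*√D)² - 7 = 16*D - 7 = -7 + 16*D)
N(I) = -93
R(-126, -203) - N(Q(1)) = (76035 - 555*(-126) + 411*(-203) - 3*(-203)*(-126)) - 1*(-93) = (76035 + 69930 - 83433 - 76734) + 93 = -14202 + 93 = -14109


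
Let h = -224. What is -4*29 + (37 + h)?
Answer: -303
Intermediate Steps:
-4*29 + (37 + h) = -4*29 + (37 - 224) = -116 - 187 = -303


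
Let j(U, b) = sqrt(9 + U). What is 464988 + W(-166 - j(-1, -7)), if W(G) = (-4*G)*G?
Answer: 354732 - 2656*sqrt(2) ≈ 3.5098e+5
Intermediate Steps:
W(G) = -4*G**2
464988 + W(-166 - j(-1, -7)) = 464988 - 4*(-166 - sqrt(9 - 1))**2 = 464988 - 4*(-166 - sqrt(8))**2 = 464988 - 4*(-166 - 2*sqrt(2))**2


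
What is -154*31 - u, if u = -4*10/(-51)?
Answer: -243514/51 ≈ -4774.8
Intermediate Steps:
u = 40/51 (u = -40*(-1/51) = 40/51 ≈ 0.78431)
-154*31 - u = -154*31 - 1*40/51 = -4774 - 40/51 = -243514/51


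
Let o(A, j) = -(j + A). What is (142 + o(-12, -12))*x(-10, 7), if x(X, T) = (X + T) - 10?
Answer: -2158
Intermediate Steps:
o(A, j) = -A - j (o(A, j) = -(A + j) = -A - j)
x(X, T) = -10 + T + X (x(X, T) = (T + X) - 10 = -10 + T + X)
(142 + o(-12, -12))*x(-10, 7) = (142 + (-1*(-12) - 1*(-12)))*(-10 + 7 - 10) = (142 + (12 + 12))*(-13) = (142 + 24)*(-13) = 166*(-13) = -2158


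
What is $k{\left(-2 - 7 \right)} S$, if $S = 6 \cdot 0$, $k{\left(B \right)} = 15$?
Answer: $0$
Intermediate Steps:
$S = 0$
$k{\left(-2 - 7 \right)} S = 15 \cdot 0 = 0$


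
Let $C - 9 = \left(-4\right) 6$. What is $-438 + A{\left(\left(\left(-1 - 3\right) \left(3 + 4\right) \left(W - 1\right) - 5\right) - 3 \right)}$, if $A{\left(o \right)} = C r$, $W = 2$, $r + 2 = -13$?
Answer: $-213$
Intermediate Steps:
$C = -15$ ($C = 9 - 24 = -15$)
$r = -15$ ($r = -2 - 13 = -15$)
$A{\left(o \right)} = 225$ ($A{\left(o \right)} = \left(-15\right) \left(-15\right) = 225$)
$-438 + A{\left(\left(\left(-1 - 3\right) \left(3 + 4\right) \left(W - 1\right) - 5\right) - 3 \right)} = -438 + 225 = -213$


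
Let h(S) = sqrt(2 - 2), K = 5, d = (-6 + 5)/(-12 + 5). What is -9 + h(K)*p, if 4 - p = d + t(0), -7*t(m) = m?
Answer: -9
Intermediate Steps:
t(m) = -m/7
d = 1/7 (d = -1/(-7) = -1*(-1/7) = 1/7 ≈ 0.14286)
h(S) = 0 (h(S) = sqrt(0) = 0)
p = 27/7 (p = 4 - (1/7 - 1/7*0) = 4 - (1/7 + 0) = 4 - 1*1/7 = 4 - 1/7 = 27/7 ≈ 3.8571)
-9 + h(K)*p = -9 + 0*(27/7) = -9 + 0 = -9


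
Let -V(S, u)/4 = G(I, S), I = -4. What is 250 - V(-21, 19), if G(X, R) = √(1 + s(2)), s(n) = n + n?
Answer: 250 + 4*√5 ≈ 258.94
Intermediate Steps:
s(n) = 2*n
G(X, R) = √5 (G(X, R) = √(1 + 2*2) = √(1 + 4) = √5)
V(S, u) = -4*√5
250 - V(-21, 19) = 250 - (-4)*√5 = 250 + 4*√5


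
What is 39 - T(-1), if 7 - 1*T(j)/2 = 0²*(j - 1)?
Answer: 25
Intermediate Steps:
T(j) = 14 (T(j) = 14 - 2*0²*(j - 1) = 14 - 0*(-1 + j) = 14 - 2*0 = 14 + 0 = 14)
39 - T(-1) = 39 - 1*14 = 39 - 14 = 25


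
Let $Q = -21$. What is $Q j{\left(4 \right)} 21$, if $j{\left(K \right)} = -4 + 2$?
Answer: $882$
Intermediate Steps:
$j{\left(K \right)} = -2$
$Q j{\left(4 \right)} 21 = \left(-21\right) \left(-2\right) 21 = 42 \cdot 21 = 882$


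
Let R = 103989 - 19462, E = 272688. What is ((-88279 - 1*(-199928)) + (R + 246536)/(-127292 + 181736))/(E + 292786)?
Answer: 868421317/4398095208 ≈ 0.19745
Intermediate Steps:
R = 84527
((-88279 - 1*(-199928)) + (R + 246536)/(-127292 + 181736))/(E + 292786) = ((-88279 - 1*(-199928)) + (84527 + 246536)/(-127292 + 181736))/(272688 + 292786) = ((-88279 + 199928) + 331063/54444)/565474 = (111649 + 331063*(1/54444))*(1/565474) = (111649 + 331063/54444)*(1/565474) = (6078949219/54444)*(1/565474) = 868421317/4398095208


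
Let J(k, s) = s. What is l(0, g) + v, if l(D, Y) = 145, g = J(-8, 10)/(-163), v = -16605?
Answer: -16460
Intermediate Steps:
g = -10/163 (g = 10/(-163) = 10*(-1/163) = -10/163 ≈ -0.061350)
l(0, g) + v = 145 - 16605 = -16460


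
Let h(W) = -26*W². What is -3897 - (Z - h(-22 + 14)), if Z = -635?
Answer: -4926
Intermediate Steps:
-3897 - (Z - h(-22 + 14)) = -3897 - (-635 - (-26)*(-22 + 14)²) = -3897 - (-635 - (-26)*(-8)²) = -3897 - (-635 - (-26)*64) = -3897 - (-635 - 1*(-1664)) = -3897 - (-635 + 1664) = -3897 - 1*1029 = -3897 - 1029 = -4926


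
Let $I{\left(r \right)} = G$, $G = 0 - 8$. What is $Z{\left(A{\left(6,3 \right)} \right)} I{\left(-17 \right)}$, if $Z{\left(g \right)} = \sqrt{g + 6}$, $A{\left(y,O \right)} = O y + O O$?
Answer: $- 8 \sqrt{33} \approx -45.956$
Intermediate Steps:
$A{\left(y,O \right)} = O^{2} + O y$ ($A{\left(y,O \right)} = O y + O^{2} = O^{2} + O y$)
$Z{\left(g \right)} = \sqrt{6 + g}$
$G = -8$ ($G = 0 - 8 = -8$)
$I{\left(r \right)} = -8$
$Z{\left(A{\left(6,3 \right)} \right)} I{\left(-17 \right)} = \sqrt{6 + 3 \left(3 + 6\right)} \left(-8\right) = \sqrt{6 + 3 \cdot 9} \left(-8\right) = \sqrt{6 + 27} \left(-8\right) = \sqrt{33} \left(-8\right) = - 8 \sqrt{33}$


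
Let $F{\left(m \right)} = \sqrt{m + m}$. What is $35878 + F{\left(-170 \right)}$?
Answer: $35878 + 2 i \sqrt{85} \approx 35878.0 + 18.439 i$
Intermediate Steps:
$F{\left(m \right)} = \sqrt{2} \sqrt{m}$ ($F{\left(m \right)} = \sqrt{2 m} = \sqrt{2} \sqrt{m}$)
$35878 + F{\left(-170 \right)} = 35878 + \sqrt{2} \sqrt{-170} = 35878 + \sqrt{2} i \sqrt{170} = 35878 + 2 i \sqrt{85}$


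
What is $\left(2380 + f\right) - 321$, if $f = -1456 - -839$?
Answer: $1442$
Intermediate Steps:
$f = -617$ ($f = -1456 + 839 = -617$)
$\left(2380 + f\right) - 321 = \left(2380 - 617\right) - 321 = 1763 - 321 = 1442$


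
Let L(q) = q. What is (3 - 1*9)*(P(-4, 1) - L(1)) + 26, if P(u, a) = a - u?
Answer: 2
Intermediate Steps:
(3 - 1*9)*(P(-4, 1) - L(1)) + 26 = (3 - 1*9)*((1 - 1*(-4)) - 1*1) + 26 = (3 - 9)*((1 + 4) - 1) + 26 = -6*(5 - 1) + 26 = -6*4 + 26 = -24 + 26 = 2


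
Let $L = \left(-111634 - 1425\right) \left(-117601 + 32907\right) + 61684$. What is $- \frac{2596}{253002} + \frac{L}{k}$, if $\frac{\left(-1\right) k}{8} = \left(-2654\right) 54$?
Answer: $\frac{201884397830381}{24172823088} \approx 8351.7$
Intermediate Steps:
$k = 1146528$ ($k = - 8 \left(\left(-2654\right) 54\right) = \left(-8\right) \left(-143316\right) = 1146528$)
$L = 9575480630$ ($L = \left(-113059\right) \left(-84694\right) + 61684 = 9575418946 + 61684 = 9575480630$)
$- \frac{2596}{253002} + \frac{L}{k} = - \frac{2596}{253002} + \frac{9575480630}{1146528} = \left(-2596\right) \frac{1}{253002} + 9575480630 \cdot \frac{1}{1146528} = - \frac{1298}{126501} + \frac{4787740315}{573264} = \frac{201884397830381}{24172823088}$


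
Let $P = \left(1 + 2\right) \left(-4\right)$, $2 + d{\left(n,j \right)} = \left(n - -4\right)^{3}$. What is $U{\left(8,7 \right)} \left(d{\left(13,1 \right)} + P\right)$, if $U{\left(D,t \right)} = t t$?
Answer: $240051$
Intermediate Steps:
$d{\left(n,j \right)} = -2 + \left(4 + n\right)^{3}$ ($d{\left(n,j \right)} = -2 + \left(n - -4\right)^{3} = -2 + \left(n + 4\right)^{3} = -2 + \left(4 + n\right)^{3}$)
$U{\left(D,t \right)} = t^{2}$
$P = -12$ ($P = 3 \left(-4\right) = -12$)
$U{\left(8,7 \right)} \left(d{\left(13,1 \right)} + P\right) = 7^{2} \left(\left(-2 + \left(4 + 13\right)^{3}\right) - 12\right) = 49 \left(\left(-2 + 17^{3}\right) - 12\right) = 49 \left(\left(-2 + 4913\right) - 12\right) = 49 \left(4911 - 12\right) = 49 \cdot 4899 = 240051$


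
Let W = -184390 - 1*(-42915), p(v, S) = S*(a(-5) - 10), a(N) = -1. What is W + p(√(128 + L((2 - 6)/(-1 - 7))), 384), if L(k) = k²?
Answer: -145699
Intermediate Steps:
p(v, S) = -11*S (p(v, S) = S*(-1 - 10) = S*(-11) = -11*S)
W = -141475 (W = -184390 + 42915 = -141475)
W + p(√(128 + L((2 - 6)/(-1 - 7))), 384) = -141475 - 11*384 = -141475 - 4224 = -145699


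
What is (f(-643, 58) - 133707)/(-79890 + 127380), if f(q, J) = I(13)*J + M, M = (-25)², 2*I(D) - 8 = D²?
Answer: -127949/47490 ≈ -2.6942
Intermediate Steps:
I(D) = 4 + D²/2
M = 625
f(q, J) = 625 + 177*J/2 (f(q, J) = (4 + (½)*13²)*J + 625 = (4 + (½)*169)*J + 625 = (4 + 169/2)*J + 625 = 177*J/2 + 625 = 625 + 177*J/2)
(f(-643, 58) - 133707)/(-79890 + 127380) = ((625 + (177/2)*58) - 133707)/(-79890 + 127380) = ((625 + 5133) - 133707)/47490 = (5758 - 133707)*(1/47490) = -127949*1/47490 = -127949/47490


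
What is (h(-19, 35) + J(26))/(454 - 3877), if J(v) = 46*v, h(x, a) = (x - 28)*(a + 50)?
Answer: 933/1141 ≈ 0.81770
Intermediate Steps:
h(x, a) = (-28 + x)*(50 + a)
(h(-19, 35) + J(26))/(454 - 3877) = ((-1400 - 28*35 + 50*(-19) + 35*(-19)) + 46*26)/(454 - 3877) = ((-1400 - 980 - 950 - 665) + 1196)/(-3423) = (-3995 + 1196)*(-1/3423) = -2799*(-1/3423) = 933/1141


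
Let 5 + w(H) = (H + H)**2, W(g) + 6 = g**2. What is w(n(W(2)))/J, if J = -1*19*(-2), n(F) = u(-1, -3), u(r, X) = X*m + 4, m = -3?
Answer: 671/38 ≈ 17.658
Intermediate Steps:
u(r, X) = 4 - 3*X (u(r, X) = X*(-3) + 4 = -3*X + 4 = 4 - 3*X)
W(g) = -6 + g**2
n(F) = 13 (n(F) = 4 - 3*(-3) = 4 + 9 = 13)
w(H) = -5 + 4*H**2 (w(H) = -5 + (H + H)**2 = -5 + (2*H)**2 = -5 + 4*H**2)
J = 38 (J = -19*(-2) = 38)
w(n(W(2)))/J = (-5 + 4*13**2)/38 = (-5 + 4*169)*(1/38) = (-5 + 676)*(1/38) = 671*(1/38) = 671/38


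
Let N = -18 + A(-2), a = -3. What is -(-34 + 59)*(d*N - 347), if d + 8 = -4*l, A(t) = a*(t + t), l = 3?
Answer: 5675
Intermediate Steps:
A(t) = -6*t (A(t) = -3*(t + t) = -6*t)
N = -6 (N = -18 - 6*(-2) = -18 + 12 = -6)
d = -20 (d = -8 - 4*3 = -8 - 12 = -20)
-(-34 + 59)*(d*N - 347) = -(-34 + 59)*(-20*(-6) - 347) = -25*(120 - 347) = -25*(-227) = -1*(-5675) = 5675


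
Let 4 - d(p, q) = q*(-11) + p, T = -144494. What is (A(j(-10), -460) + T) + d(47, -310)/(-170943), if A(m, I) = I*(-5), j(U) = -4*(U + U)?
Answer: -8102355163/56981 ≈ -1.4219e+5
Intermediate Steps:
j(U) = -8*U
d(p, q) = 4 - p + 11*q (d(p, q) = 4 - (q*(-11) + p) = 4 - (-11*q + p) = 4 - (p - 11*q) = 4 + (-p + 11*q) = 4 - p + 11*q)
A(m, I) = -5*I
(A(j(-10), -460) + T) + d(47, -310)/(-170943) = (-5*(-460) - 144494) + (4 - 1*47 + 11*(-310))/(-170943) = (2300 - 144494) + (4 - 47 - 3410)*(-1/170943) = -142194 - 3453*(-1/170943) = -142194 + 1151/56981 = -8102355163/56981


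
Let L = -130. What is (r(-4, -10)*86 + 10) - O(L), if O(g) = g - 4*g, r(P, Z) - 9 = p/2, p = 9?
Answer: 781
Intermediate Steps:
r(P, Z) = 27/2 (r(P, Z) = 9 + 9/2 = 27/2)
O(g) = -3*g
(r(-4, -10)*86 + 10) - O(L) = ((27/2)*86 + 10) - (-3)*(-130) = (1161 + 10) - 1*390 = 1171 - 390 = 781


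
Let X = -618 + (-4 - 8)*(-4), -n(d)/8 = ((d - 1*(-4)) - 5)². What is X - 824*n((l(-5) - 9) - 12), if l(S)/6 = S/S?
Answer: 1686982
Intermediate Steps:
l(S) = 6 (l(S) = 6*(S/S) = 6*1 = 6)
n(d) = -8*(-1 + d)² (n(d) = -8*((d - 1*(-4)) - 5)² = -8*((d + 4) - 5)² = -8*((4 + d) - 5)² = -8*(-1 + d)²)
X = -570 (X = -618 - 12*(-4) = -618 + 48 = -570)
X - 824*n((l(-5) - 9) - 12) = -570 - (-6592)*(-1 + ((6 - 9) - 12))² = -570 - (-6592)*(-1 + (-3 - 12))² = -570 - (-6592)*(-1 - 15)² = -570 - (-6592)*(-16)² = -570 - (-6592)*256 = -570 - 824*(-2048) = -570 + 1687552 = 1686982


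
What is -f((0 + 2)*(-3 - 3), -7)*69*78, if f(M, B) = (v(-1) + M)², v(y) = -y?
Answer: -651222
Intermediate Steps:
f(M, B) = (1 + M)² (f(M, B) = (-1*(-1) + M)² = (1 + M)²)
-f((0 + 2)*(-3 - 3), -7)*69*78 = -(1 + (0 + 2)*(-3 - 3))²*69*78 = -(1 + 2*(-6))²*69*78 = -(1 - 12)²*69*78 = -(-11)²*69*78 = -121*69*78 = -8349*78 = -1*651222 = -651222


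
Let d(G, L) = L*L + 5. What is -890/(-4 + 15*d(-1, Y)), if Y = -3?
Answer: -445/103 ≈ -4.3204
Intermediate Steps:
d(G, L) = 5 + L**2 (d(G, L) = L**2 + 5 = 5 + L**2)
-890/(-4 + 15*d(-1, Y)) = -890/(-4 + 15*(5 + (-3)**2)) = -890/(-4 + 15*(5 + 9)) = -890/(-4 + 15*14) = -890/(-4 + 210) = -890/206 = -890*1/206 = -445/103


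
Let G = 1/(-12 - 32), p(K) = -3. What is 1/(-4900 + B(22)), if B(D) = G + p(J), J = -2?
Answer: -44/215733 ≈ -0.00020396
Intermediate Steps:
G = -1/44 (G = 1/(-44) = -1/44 ≈ -0.022727)
B(D) = -133/44 (B(D) = -1/44 - 3 = -133/44)
1/(-4900 + B(22)) = 1/(-4900 - 133/44) = 1/(-215733/44) = -44/215733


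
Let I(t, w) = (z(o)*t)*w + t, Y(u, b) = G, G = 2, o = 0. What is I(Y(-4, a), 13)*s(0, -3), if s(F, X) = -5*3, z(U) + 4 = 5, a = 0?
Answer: -420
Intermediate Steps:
Y(u, b) = 2
z(U) = 1 (z(U) = -4 + 5 = 1)
I(t, w) = t + t*w (I(t, w) = (1*t)*w + t = t*w + t = t + t*w)
s(F, X) = -15
I(Y(-4, a), 13)*s(0, -3) = (2*(1 + 13))*(-15) = (2*14)*(-15) = 28*(-15) = -420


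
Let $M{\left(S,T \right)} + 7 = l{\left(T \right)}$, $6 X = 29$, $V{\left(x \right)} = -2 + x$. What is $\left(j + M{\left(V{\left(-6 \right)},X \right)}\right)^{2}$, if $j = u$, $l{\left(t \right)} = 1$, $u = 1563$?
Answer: $2424249$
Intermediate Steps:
$j = 1563$
$X = \frac{29}{6}$ ($X = \frac{1}{6} \cdot 29 = \frac{29}{6} \approx 4.8333$)
$M{\left(S,T \right)} = -6$ ($M{\left(S,T \right)} = -7 + 1 = -6$)
$\left(j + M{\left(V{\left(-6 \right)},X \right)}\right)^{2} = \left(1563 - 6\right)^{2} = 1557^{2} = 2424249$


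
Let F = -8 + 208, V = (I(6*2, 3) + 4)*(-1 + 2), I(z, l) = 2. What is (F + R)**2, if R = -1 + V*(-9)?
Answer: 21025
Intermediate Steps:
V = 6 (V = (2 + 4)*(-1 + 2) = 6*1 = 6)
F = 200
R = -55 (R = -1 + 6*(-9) = -1 - 54 = -55)
(F + R)**2 = (200 - 55)**2 = 145**2 = 21025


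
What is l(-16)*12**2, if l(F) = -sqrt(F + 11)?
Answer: -144*I*sqrt(5) ≈ -321.99*I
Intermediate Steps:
l(F) = -sqrt(11 + F)
l(-16)*12**2 = -sqrt(11 - 16)*12**2 = -sqrt(-5)*144 = -I*sqrt(5)*144 = -144*I*sqrt(5)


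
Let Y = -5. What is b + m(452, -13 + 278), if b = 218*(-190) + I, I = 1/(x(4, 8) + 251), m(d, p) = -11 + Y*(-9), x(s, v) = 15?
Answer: -11008675/266 ≈ -41386.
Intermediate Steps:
m(d, p) = 34 (m(d, p) = -11 - 5*(-9) = -11 + 45 = 34)
I = 1/266 (I = 1/(15 + 251) = 1/266 ≈ 0.0037594)
b = -11017719/266 (b = 218*(-190) + 1/266 = -41420 + 1/266 = -11017719/266 ≈ -41420.)
b + m(452, -13 + 278) = -11017719/266 + 34 = -11008675/266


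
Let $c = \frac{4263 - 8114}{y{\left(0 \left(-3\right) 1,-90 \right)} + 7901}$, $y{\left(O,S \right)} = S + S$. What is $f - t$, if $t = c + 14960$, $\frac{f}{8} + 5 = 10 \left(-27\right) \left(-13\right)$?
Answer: $\frac{100994531}{7721} \approx 13081.0$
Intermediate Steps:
$y{\left(O,S \right)} = 2 S$
$c = - \frac{3851}{7721}$ ($c = \frac{4263 - 8114}{2 \left(-90\right) + 7901} = - \frac{3851}{-180 + 7901} = - \frac{3851}{7721} \approx -0.49877$)
$f = 28040$ ($f = -40 + 8 \cdot 10 \left(-27\right) \left(-13\right) = -40 + 8 \left(\left(-270\right) \left(-13\right)\right) = -40 + 8 \cdot 3510 = -40 + 28080 = 28040$)
$t = \frac{115502309}{7721}$ ($t = - \frac{3851}{7721} + 14960 = \frac{115502309}{7721} \approx 14960.0$)
$f - t = 28040 - \frac{115502309}{7721} = \frac{100994531}{7721}$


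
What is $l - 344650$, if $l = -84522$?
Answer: $-429172$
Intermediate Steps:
$l - 344650 = -84522 - 344650 = -429172$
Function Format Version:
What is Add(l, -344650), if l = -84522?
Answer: -429172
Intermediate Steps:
Add(l, -344650) = Add(-84522, -344650) = -429172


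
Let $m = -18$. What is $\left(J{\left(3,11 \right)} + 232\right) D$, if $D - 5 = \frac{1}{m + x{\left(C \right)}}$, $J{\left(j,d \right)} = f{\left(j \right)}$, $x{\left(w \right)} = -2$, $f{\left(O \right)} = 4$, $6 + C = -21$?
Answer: $\frac{5841}{5} \approx 1168.2$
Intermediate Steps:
$C = -27$ ($C = -6 - 21 = -27$)
$J{\left(j,d \right)} = 4$
$D = \frac{99}{20}$ ($D = 5 + \frac{1}{-18 - 2} = 5 + \frac{1}{-20} = 5 - \frac{1}{20} = \frac{99}{20} \approx 4.95$)
$\left(J{\left(3,11 \right)} + 232\right) D = \left(4 + 232\right) \frac{99}{20} = 236 \cdot \frac{99}{20} = \frac{5841}{5}$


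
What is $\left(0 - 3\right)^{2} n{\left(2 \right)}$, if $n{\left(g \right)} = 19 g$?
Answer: $342$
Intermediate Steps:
$\left(0 - 3\right)^{2} n{\left(2 \right)} = \left(0 - 3\right)^{2} \cdot 19 \cdot 2 = \left(-3\right)^{2} \cdot 38 = 9 \cdot 38 = 342$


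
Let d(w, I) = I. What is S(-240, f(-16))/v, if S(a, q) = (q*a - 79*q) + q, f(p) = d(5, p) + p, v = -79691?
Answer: -10176/79691 ≈ -0.12769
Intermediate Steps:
f(p) = 2*p (f(p) = p + p = 2*p)
S(a, q) = -78*q + a*q (S(a, q) = (a*q - 79*q) + q = (-79*q + a*q) + q = -78*q + a*q)
S(-240, f(-16))/v = ((2*(-16))*(-78 - 240))/(-79691) = -32*(-318)*(-1/79691) = 10176*(-1/79691) = -10176/79691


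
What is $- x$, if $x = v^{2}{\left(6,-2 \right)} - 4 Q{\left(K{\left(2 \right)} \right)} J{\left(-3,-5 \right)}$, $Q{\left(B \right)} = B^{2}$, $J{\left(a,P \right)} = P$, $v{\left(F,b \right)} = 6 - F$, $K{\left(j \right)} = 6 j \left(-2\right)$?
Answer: $0$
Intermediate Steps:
$K{\left(j \right)} = - 12 j$
$x = 0$ ($x = \left(6 - 6\right)^{2} - 4 \left(\left(-12\right) 2\right)^{2} \left(-5\right) = \left(6 - 6\right)^{2} - 4 \left(-24\right)^{2} \left(-5\right) = 0^{2} \left(-4\right) 576 \left(-5\right) = 0 \left(\left(-2304\right) \left(-5\right)\right) = 0 \cdot 11520 = 0$)
$- x = \left(-1\right) 0 = 0$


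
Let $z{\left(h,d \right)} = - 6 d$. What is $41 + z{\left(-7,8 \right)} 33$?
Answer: $-1543$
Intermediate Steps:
$41 + z{\left(-7,8 \right)} 33 = 41 + \left(-6\right) 8 \cdot 33 = 41 - 1584 = -1543$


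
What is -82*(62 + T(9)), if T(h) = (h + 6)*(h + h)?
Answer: -27224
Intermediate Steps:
T(h) = 2*h*(6 + h) (T(h) = (6 + h)*(2*h) = 2*h*(6 + h))
-82*(62 + T(9)) = -82*(62 + 2*9*(6 + 9)) = -82*(62 + 2*9*15) = -82*(62 + 270) = -82*332 = -27224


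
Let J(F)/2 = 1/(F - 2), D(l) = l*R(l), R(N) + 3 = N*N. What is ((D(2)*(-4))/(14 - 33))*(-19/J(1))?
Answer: 4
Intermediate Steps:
R(N) = -3 + N² (R(N) = -3 + N*N = -3 + N²)
D(l) = l*(-3 + l²)
J(F) = 2/(-2 + F) (J(F) = 2/(F - 2) = 2/(-2 + F))
((D(2)*(-4))/(14 - 33))*(-19/J(1)) = (((2*(-3 + 2²))*(-4))/(14 - 33))*(-19/(2/(-2 + 1))) = (((2*(-3 + 4))*(-4))/(-19))*(-19/(2/(-1))) = (((2*1)*(-4))*(-1/19))*(-19/(2*(-1))) = ((2*(-4))*(-1/19))*(-19/(-2)) = (-8*(-1/19))*(-19*(-½)) = (8/19)*(19/2) = 4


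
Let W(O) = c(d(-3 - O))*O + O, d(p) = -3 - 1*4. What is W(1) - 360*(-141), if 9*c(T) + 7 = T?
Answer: 456835/9 ≈ 50759.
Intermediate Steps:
d(p) = -7 (d(p) = -3 - 4 = -7)
c(T) = -7/9 + T/9
W(O) = -5*O/9 (W(O) = (-7/9 + (⅑)*(-7))*O + O = (-7/9 - 7/9)*O + O = -14*O/9 + O = -5*O/9)
W(1) - 360*(-141) = -5/9*1 - 360*(-141) = -5/9 + 50760 = 456835/9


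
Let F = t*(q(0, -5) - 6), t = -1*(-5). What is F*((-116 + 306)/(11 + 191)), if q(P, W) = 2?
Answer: -1900/101 ≈ -18.812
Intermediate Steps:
t = 5
F = -20 (F = 5*(2 - 6) = 5*(-4) = -20)
F*((-116 + 306)/(11 + 191)) = -20*(-116 + 306)/(11 + 191) = -3800/202 = -20*95/101 = -1900/101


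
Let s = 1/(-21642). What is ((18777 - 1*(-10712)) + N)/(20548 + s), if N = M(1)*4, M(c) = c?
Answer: 638287506/444699815 ≈ 1.4353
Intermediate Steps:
s = -1/21642 ≈ -4.6206e-5
N = 4 (N = 1*4 = 4)
((18777 - 1*(-10712)) + N)/(20548 + s) = ((18777 - 1*(-10712)) + 4)/(20548 - 1/21642) = ((18777 + 10712) + 4)/(444699815/21642) = (29489 + 4)*(21642/444699815) = 29493*(21642/444699815) = 638287506/444699815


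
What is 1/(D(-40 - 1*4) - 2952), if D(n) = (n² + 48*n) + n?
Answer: -1/3172 ≈ -0.00031526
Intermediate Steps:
D(n) = n² + 49*n
1/(D(-40 - 1*4) - 2952) = 1/((-40 - 1*4)*(49 + (-40 - 1*4)) - 2952) = 1/((-40 - 4)*(49 + (-40 - 4)) - 2952) = 1/(-44*(49 - 44) - 2952) = 1/(-44*5 - 2952) = 1/(-220 - 2952) = 1/(-3172) = -1/3172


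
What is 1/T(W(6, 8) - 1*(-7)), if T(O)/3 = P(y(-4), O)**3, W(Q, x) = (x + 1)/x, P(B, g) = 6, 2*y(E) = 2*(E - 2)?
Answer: 1/648 ≈ 0.0015432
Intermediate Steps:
y(E) = -2 + E (y(E) = (2*(E - 2))/2 = (2*(-2 + E))/2 = (-4 + 2*E)/2 = -2 + E)
W(Q, x) = (1 + x)/x
T(O) = 648 (T(O) = 3*6**3 = 3*216 = 648)
1/T(W(6, 8) - 1*(-7)) = 1/648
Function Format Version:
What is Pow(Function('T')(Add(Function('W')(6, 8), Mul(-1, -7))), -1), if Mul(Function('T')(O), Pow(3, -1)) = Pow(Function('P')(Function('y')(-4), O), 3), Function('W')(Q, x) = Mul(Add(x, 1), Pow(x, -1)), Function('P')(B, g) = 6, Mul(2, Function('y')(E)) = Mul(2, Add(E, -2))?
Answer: Rational(1, 648) ≈ 0.0015432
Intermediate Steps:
Function('y')(E) = Add(-2, E) (Function('y')(E) = Mul(Rational(1, 2), Mul(2, Add(E, -2))) = Mul(Rational(1, 2), Mul(2, Add(-2, E))) = Mul(Rational(1, 2), Add(-4, Mul(2, E))) = Add(-2, E))
Function('W')(Q, x) = Mul(Pow(x, -1), Add(1, x)) (Function('W')(Q, x) = Mul(Add(1, x), Pow(x, -1)) = Mul(Pow(x, -1), Add(1, x)))
Function('T')(O) = 648 (Function('T')(O) = Mul(3, Pow(6, 3)) = Mul(3, 216) = 648)
Pow(Function('T')(Add(Function('W')(6, 8), Mul(-1, -7))), -1) = Pow(648, -1) = Rational(1, 648)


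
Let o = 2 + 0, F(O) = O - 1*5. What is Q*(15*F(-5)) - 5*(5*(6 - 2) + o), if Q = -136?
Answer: 20290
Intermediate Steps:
F(O) = -5 + O (F(O) = O - 5 = -5 + O)
o = 2
Q*(15*F(-5)) - 5*(5*(6 - 2) + o) = -2040*(-5 - 5) - 5*(5*(6 - 2) + 2) = -2040*(-10) - 5*(5*4 + 2) = -136*(-150) - 5*(20 + 2) = 20400 - 5*22 = 20400 - 110 = 20290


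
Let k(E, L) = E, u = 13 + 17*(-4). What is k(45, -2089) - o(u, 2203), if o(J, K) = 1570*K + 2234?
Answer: -3460899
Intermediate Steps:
u = -55 (u = 13 - 68 = -55)
o(J, K) = 2234 + 1570*K
k(45, -2089) - o(u, 2203) = 45 - (2234 + 1570*2203) = 45 - (2234 + 3458710) = 45 - 1*3460944 = 45 - 3460944 = -3460899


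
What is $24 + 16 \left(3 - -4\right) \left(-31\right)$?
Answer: $-3448$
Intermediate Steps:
$24 + 16 \left(3 - -4\right) \left(-31\right) = 24 + 16 \left(3 + 4\right) \left(-31\right) = 24 + 16 \cdot 7 \left(-31\right) = 24 + 16 \left(-217\right) = 24 - 3472 = -3448$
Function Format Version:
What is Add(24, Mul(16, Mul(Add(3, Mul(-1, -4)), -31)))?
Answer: -3448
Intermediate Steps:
Add(24, Mul(16, Mul(Add(3, Mul(-1, -4)), -31))) = Add(24, Mul(16, Mul(Add(3, 4), -31))) = Add(24, Mul(16, Mul(7, -31))) = Add(24, Mul(16, -217)) = Add(24, -3472) = -3448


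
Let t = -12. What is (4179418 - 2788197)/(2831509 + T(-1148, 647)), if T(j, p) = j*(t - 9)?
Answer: 1391221/2855617 ≈ 0.48719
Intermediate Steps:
T(j, p) = -21*j (T(j, p) = j*(-12 - 9) = j*(-21) = -21*j)
(4179418 - 2788197)/(2831509 + T(-1148, 647)) = (4179418 - 2788197)/(2831509 - 21*(-1148)) = 1391221/(2831509 + 24108) = 1391221/2855617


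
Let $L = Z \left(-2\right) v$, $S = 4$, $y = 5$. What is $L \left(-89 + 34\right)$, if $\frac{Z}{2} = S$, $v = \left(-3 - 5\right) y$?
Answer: $-35200$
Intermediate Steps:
$v = -40$ ($v = \left(-3 - 5\right) 5 = \left(-8\right) 5 = -40$)
$Z = 8$ ($Z = 2 \cdot 4 = 8$)
$L = 640$ ($L = 8 \left(-2\right) \left(-40\right) = \left(-16\right) \left(-40\right) = 640$)
$L \left(-89 + 34\right) = 640 \left(-89 + 34\right) = 640 \left(-55\right) = -35200$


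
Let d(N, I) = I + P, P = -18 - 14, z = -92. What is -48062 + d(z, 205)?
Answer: -47889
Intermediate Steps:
P = -32
d(N, I) = -32 + I (d(N, I) = I - 32 = -32 + I)
-48062 + d(z, 205) = -48062 + (-32 + 205) = -48062 + 173 = -47889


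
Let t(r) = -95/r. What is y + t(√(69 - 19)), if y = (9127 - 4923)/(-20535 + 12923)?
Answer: -1051/1903 - 19*√2/2 ≈ -13.987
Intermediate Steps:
y = -1051/1903 (y = 4204/(-7612) = 4204*(-1/7612) = -1051/1903 ≈ -0.55229)
y + t(√(69 - 19)) = -1051/1903 - 95/√(69 - 19) = -1051/1903 - 95*√2/10 = -1051/1903 - 19*√2/2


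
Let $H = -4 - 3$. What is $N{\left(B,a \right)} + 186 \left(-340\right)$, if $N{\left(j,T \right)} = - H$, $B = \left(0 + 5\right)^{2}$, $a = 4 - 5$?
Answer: $-63233$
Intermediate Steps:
$a = -1$ ($a = 4 - 5 = -1$)
$B = 25$ ($B = 5^{2} = 25$)
$H = -7$ ($H = -4 - 3 = -7$)
$N{\left(j,T \right)} = 7$ ($N{\left(j,T \right)} = \left(-1\right) \left(-7\right) = 7$)
$N{\left(B,a \right)} + 186 \left(-340\right) = 7 + 186 \left(-340\right) = 7 - 63240 = -63233$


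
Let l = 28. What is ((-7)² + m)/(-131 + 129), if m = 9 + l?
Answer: -43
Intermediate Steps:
m = 37 (m = 9 + 28 = 37)
((-7)² + m)/(-131 + 129) = ((-7)² + 37)/(-131 + 129) = (49 + 37)/(-2) = 86*(-½) = -43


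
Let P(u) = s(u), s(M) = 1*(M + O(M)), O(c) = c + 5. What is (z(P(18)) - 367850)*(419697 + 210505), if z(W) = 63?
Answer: -231780102974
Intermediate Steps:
O(c) = 5 + c
s(M) = 5 + 2*M (s(M) = 1*(M + (5 + M)) = 1*(5 + 2*M) = 5 + 2*M)
P(u) = 5 + 2*u
(z(P(18)) - 367850)*(419697 + 210505) = (63 - 367850)*(419697 + 210505) = -367787*630202 = -231780102974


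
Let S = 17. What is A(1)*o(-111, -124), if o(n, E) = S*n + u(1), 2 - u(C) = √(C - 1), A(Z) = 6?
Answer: -11310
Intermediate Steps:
u(C) = 2 - √(-1 + C) (u(C) = 2 - √(C - 1) = 2 - √(-1 + C))
o(n, E) = 2 + 17*n (o(n, E) = 17*n + (2 - √(-1 + 1)) = 17*n + (2 - √0) = 17*n + (2 - 1*0) = 17*n + (2 + 0) = 17*n + 2 = 2 + 17*n)
A(1)*o(-111, -124) = 6*(2 + 17*(-111)) = 6*(2 - 1887) = 6*(-1885) = -11310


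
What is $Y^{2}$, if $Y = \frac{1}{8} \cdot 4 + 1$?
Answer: $\frac{9}{4} \approx 2.25$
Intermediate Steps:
$Y = \frac{3}{2}$ ($Y = \frac{1}{8} \cdot 4 + 1 = \frac{1}{2} + 1 = \frac{3}{2} \approx 1.5$)
$Y^{2} = \left(\frac{3}{2}\right)^{2} = \frac{9}{4}$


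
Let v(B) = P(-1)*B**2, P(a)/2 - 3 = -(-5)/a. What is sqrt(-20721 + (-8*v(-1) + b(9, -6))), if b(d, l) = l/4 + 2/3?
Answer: I*sqrt(744834)/6 ≈ 143.84*I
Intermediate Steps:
P(a) = 6 + 10/a (P(a) = 6 + 2*(-(-5)/a) = 6 + 2*(5/a) = 6 + 10/a)
v(B) = -4*B**2 (v(B) = (6 + 10/(-1))*B**2 = (6 + 10*(-1))*B**2 = (6 - 10)*B**2 = -4*B**2)
b(d, l) = 2/3 + l/4 (b(d, l) = l*(1/4) + 2*(1/3) = l/4 + 2/3 = 2/3 + l/4)
sqrt(-20721 + (-8*v(-1) + b(9, -6))) = sqrt(-20721 + (-(-32)*(-1)**2 + (2/3 + (1/4)*(-6)))) = sqrt(-20721 + (-(-32) + (2/3 - 3/2))) = sqrt(-20721 + (-8*(-4) - 5/6)) = sqrt(-20721 + (32 - 5/6)) = sqrt(-20721 + 187/6) = sqrt(-124139/6) = I*sqrt(744834)/6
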